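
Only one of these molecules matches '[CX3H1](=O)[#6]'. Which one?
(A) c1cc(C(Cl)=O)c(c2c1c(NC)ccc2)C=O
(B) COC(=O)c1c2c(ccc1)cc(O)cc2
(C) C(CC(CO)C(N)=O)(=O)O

A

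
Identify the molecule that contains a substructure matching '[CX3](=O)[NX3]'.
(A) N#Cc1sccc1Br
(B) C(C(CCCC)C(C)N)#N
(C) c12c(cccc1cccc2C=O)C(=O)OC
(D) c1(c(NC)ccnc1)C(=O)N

[CX3](=O)[NX3] describes a carbonyl carbon bonded to a trivalent nitrogen (an amide).
(A) has a nitrile (-C#N) but the nitrile N is NX1 (triple-bonded), not NX3.
(B) has a primary amino group (-NH2) but the -NH2 is not attached to a carbonyl carbon.
(C) has a methyl-ester group (-C(=O)OCH3) but the carbonyl is bonded to O, not to an NX3 nitrogen.
(D) contains a primary amide (-C(=O)NH2), which satisfies every atom and bond constraint.
So the answer is (D).

D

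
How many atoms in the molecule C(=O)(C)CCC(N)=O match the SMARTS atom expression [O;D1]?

The query [O;D1] means: aliphatic oxygen bonded to exactly one heavy atom.
Check the 8 heavy atoms by environment: 2× C (D2) → no; 2× C (D3) → no; 2× O (D1) → match; 1× C (D1) → no; 1× N (D1) → no.
That gives 2 matching atoms.

2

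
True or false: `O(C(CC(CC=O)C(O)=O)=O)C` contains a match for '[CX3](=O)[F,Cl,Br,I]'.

The pattern [CX3](=O)[F,Cl,Br,I] describes a carbonyl carbon bonded to a halogen — an acyl halide.
The closest candidate here is a carboxylic acid group (-C(=O)OH), but the carbonyl is bonded to -OH, not to a halogen. No other fragment satisfies the full query, so there is no match.

False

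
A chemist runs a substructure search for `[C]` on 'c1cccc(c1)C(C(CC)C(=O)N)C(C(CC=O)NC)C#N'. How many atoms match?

11

The query [C] means: uppercase C matches aliphatic (non-aromatic) carbon only.
Check the 22 heavy atoms by environment: 11× C → match; 2× O → no; 3× N → no; 6× c (aromatic) → no.
That gives 11 matching atoms.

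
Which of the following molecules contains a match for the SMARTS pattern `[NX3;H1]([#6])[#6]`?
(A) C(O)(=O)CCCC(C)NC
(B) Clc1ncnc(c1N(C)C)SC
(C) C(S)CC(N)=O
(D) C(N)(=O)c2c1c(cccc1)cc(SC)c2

A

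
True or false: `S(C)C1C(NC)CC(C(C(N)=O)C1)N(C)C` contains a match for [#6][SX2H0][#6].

True

The pattern [#6][SX2H0][#6] describes an aliphatic sulfur bridging two carbons with no H on the sulfur — a thioether.
The molecule carries a methylthio ether (-SCH3), whose atoms satisfy every constraint of the query, so the pattern matches.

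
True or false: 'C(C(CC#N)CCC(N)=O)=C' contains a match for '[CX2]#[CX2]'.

The pattern [CX2]#[CX2] describes a carbon-carbon triple bond — an alkyne.
The closest candidate here is a vinyl group (-CH=CH2), but the C=C is a double bond; both carbons are CX3, not CX2. No other fragment satisfies the full query, so there is no match.

False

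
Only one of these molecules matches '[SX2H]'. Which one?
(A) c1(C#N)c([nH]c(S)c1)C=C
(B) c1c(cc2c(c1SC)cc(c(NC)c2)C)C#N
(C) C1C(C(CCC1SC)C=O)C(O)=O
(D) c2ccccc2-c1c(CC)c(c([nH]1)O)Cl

[SX2H] describes an aliphatic sulfur with two connections, one being H (a thiol).
(A) contains a thiol (-SH), which satisfies every atom and bond constraint.
(B) has a methylthio ether (-SCH3) but the sulfur has H0 (bonded to two carbons), not H1.
(C) has a methylthio ether (-SCH3) but the sulfur has H0 (bonded to two carbons), not H1.
(D) has a hydroxyl group (-OH) but it is an -OH, not an -SH.
So the answer is (A).

A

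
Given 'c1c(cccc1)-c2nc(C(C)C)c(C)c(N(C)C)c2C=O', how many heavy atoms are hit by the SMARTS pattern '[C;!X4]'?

The query [C;!X4] means: aliphatic carbon that does not have four total connections.
Check the 21 heavy atoms by environment: 1× n (aromatic, X2) → no; 11× c (aromatic, X3) → no; 1× N (X3) → no; 6× C (X4) → no; 1× C (X3) → match; 1× O (X1) → no.
That gives 1 matching atom.

1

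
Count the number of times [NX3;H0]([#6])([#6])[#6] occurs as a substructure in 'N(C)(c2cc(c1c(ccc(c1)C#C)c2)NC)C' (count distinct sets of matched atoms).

[NX3;H0]([#6])([#6])[#6] is the SMARTS for a tertiary amine: a trivalent nitrogen with no H, bonded to three carbons.
Exactly one fragment in the molecule meets all constraints, giving 1 match.

1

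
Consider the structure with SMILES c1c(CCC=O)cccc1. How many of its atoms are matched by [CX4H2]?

2

The query [CX4H2] means: sp3 carbon (X4) with exactly two hydrogens.
Check the 10 heavy atoms by environment: 2× C (H2, X4) → match; 1× c (aromatic, H0, X3) → no; 5× c (aromatic, H1, X3) → no; 1× C (H1, X3) → no; 1× O (H0, X1) → no.
That gives 2 matching atoms.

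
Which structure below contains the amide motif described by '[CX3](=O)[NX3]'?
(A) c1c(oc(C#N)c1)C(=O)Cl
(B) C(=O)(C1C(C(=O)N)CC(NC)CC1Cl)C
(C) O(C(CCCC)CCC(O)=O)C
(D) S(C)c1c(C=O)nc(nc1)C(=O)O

B

[CX3](=O)[NX3] describes a carbonyl carbon bonded to a trivalent nitrogen (an amide).
(A) has a nitrile (-C#N) but the nitrile N is NX1 (triple-bonded), not NX3.
(B) contains a primary amide (-C(=O)NH2), which satisfies every atom and bond constraint.
(C) has a carboxylic acid group (-C(=O)OH) but the carbonyl is bonded to O, not to an NX3 nitrogen.
(D) has a carboxylic acid group (-C(=O)OH) but the carbonyl is bonded to O, not to an NX3 nitrogen.
So the answer is (B).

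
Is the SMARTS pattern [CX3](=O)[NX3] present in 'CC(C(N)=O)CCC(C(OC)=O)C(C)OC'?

The pattern [CX3](=O)[NX3] describes a carbonyl carbon bonded to a trivalent nitrogen — an amide.
The molecule carries a primary amide (-C(=O)NH2), whose atoms satisfy every constraint of the query, so the pattern matches.

Yes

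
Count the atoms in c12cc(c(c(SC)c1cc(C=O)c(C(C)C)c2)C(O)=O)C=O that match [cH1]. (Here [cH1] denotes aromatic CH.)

Check the 22 heavy atoms by environment: 7× c (aromatic, H0) → no; 3× c (aromatic, H1) → match; 1× S (H0) → no; 3× C (H3) → no; 3× C (H1) → no; 3× O (H0) → no; 1× C (H0) → no; 1× O (H1) → no.
That gives 3 matching atoms.

3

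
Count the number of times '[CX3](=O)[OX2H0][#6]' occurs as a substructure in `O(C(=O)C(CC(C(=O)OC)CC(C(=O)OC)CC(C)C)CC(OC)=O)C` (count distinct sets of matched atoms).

4

[CX3](=O)[OX2H0][#6] is the SMARTS for an ester: a carbonyl carbon bonded to an oxygen that is itself bonded to carbon (no H on that O).
The molecule carries 4 separate instances of a methyl-ester group (-C(=O)OCH3) meeting every constraint; each maps to a distinct set of atoms, giving 4 matches.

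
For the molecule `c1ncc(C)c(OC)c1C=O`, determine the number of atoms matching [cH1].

2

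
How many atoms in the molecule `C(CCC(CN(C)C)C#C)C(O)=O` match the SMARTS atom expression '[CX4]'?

The query [CX4] means: C with X4: aliphatic carbon with exactly 4 total connections (bonds + H).
Check the 13 heavy atoms by environment: 7× C (X4) → match; 1× C (X3) → no; 1× O (X1) → no; 1× O (X2) → no; 1× N (X3) → no; 2× C (X2) → no.
That gives 7 matching atoms.

7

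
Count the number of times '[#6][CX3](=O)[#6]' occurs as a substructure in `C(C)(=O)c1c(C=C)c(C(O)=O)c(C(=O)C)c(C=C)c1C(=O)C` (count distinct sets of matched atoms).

3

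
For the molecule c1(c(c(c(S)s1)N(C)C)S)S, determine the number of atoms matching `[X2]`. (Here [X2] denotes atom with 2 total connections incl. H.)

4

The query [X2] means: any atom with exactly two total connections (bonds + H).
Check the 11 heavy atoms by environment: 1× s (aromatic, X2) → match; 4× c (aromatic, X3) → no; 3× S (X2) → match; 1× N (X3) → no; 2× C (X4) → no.
Summing the matching environments: 1 + 3 = 4 matching atoms.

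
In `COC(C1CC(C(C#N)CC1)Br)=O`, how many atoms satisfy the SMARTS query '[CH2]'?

The query [CH2] means: aliphatic carbon with exactly two hydrogens.
Check the 13 heavy atoms by environment: 3× C (H2) → match; 3× C (H1) → no; 1× Br (H0) → no; 2× C (H0) → no; 1× N (H0) → no; 2× O (H0) → no; 1× C (H3) → no.
That gives 3 matching atoms.

3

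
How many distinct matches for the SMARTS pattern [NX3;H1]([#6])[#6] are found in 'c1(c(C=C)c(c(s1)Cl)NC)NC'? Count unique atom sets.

2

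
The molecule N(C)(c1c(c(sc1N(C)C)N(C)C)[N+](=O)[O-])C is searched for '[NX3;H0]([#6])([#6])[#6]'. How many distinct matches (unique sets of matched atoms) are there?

3

[NX3;H0]([#6])([#6])[#6] is the SMARTS for a tertiary amine: a trivalent nitrogen with no H, bonded to three carbons.
The molecule carries 3 separate instances of a dimethylamino group (-N(CH3)2) meeting every constraint; each maps to a distinct set of atoms, giving 3 matches.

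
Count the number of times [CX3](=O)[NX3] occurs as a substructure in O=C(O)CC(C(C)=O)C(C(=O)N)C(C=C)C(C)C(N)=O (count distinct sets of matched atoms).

[CX3](=O)[NX3] is the SMARTS for an amide: a carbonyl carbon bonded to a trivalent nitrogen.
The molecule carries 2 separate instances of a primary amide (-C(=O)NH2) meeting every constraint; each maps to a distinct set of atoms, giving 2 matches.

2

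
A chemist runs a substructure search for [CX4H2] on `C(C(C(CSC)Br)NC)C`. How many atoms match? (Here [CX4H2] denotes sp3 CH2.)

2

Check the 10 heavy atoms by environment: 2× C (H2, X4) → match; 2× C (H1, X4) → no; 3× C (H3, X4) → no; 1× N (H1, X3) → no; 1× Br (H0, X1) → no; 1× S (H0, X2) → no.
That gives 2 matching atoms.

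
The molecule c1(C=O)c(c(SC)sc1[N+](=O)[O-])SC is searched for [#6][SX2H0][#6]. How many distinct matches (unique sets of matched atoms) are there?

[#6][SX2H0][#6] is the SMARTS for a thioether: an aliphatic sulfur bridging two carbons with no H on the sulfur.
The molecule carries 2 separate instances of a methylthio ether (-SCH3) meeting every constraint; each maps to a distinct set of atoms, giving 2 matches.

2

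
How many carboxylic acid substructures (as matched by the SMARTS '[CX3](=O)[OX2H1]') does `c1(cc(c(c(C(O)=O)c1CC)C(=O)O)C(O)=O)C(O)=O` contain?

4

[CX3](=O)[OX2H1] is the SMARTS for a carboxylic acid: an sp2 carbon double-bonded to O and single-bonded to an -OH oxygen.
The molecule carries 4 separate instances of a carboxylic acid group (-C(=O)OH) meeting every constraint; each maps to a distinct set of atoms, giving 4 matches.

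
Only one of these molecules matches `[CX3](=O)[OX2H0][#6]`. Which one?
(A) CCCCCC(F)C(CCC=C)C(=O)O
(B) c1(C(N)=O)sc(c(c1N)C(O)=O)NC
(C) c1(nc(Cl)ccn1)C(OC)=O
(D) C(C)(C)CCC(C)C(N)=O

C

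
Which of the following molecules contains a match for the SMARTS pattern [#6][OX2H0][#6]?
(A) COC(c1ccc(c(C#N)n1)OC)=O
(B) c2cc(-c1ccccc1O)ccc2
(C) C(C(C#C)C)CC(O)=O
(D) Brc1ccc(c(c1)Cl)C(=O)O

[#6][OX2H0][#6] describes an aliphatic oxygen bridging two carbons with no H on the oxygen (an ether).
(A) contains a methoxy ether (-OCH3), which satisfies every atom and bond constraint.
(B) has a hydroxyl group (-OH) but the oxygen has H1, not H0 bridging two carbons.
(C) has a carboxylic acid group (-C(=O)OH) but the -OH oxygen has H1; the =O is OX1, not OX2.
(D) has a carboxylic acid group (-C(=O)OH) but the -OH oxygen has H1; the =O is OX1, not OX2.
So the answer is (A).

A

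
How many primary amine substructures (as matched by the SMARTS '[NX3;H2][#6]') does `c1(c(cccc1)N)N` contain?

2

[NX3;H2][#6] is the SMARTS for a primary amine: a trivalent nitrogen with two H attached to carbon.
The molecule carries 2 separate instances of a primary amino group (-NH2) meeting every constraint; each maps to a distinct set of atoms, giving 2 matches.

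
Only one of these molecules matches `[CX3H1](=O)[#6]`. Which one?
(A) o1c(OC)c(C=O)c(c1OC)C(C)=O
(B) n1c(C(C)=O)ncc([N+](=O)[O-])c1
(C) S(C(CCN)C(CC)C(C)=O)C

A

[CX3H1](=O)[#6] describes an sp2 carbon with one H, double-bonded to O and single-bonded to carbon (an aldehyde).
(A) contains an aldehyde (-CHO), which satisfies every atom and bond constraint.
(B) has an acetyl/ketone group (-C(=O)CH3) but the carbonyl carbon has H0 (two carbon neighbours), not H1.
(C) has an acetyl/ketone group (-C(=O)CH3) but the carbonyl carbon has H0 (two carbon neighbours), not H1.
So the answer is (A).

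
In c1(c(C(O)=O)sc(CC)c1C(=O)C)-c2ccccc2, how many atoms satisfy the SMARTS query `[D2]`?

Check the 19 heavy atoms by environment: 1× s (aromatic, D2) → match; 5× c (aromatic, D3) → no; 2× C (D3) → no; 3× O (D1) → no; 1× C (D2) → match; 2× C (D1) → no; 5× c (aromatic, D2) → match.
Summing the matching environments: 1 + 1 + 5 = 7 matching atoms.

7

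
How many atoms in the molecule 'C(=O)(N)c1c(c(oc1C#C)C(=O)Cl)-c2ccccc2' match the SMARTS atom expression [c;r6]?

6

Check the 19 heavy atoms by environment: 1× o (aromatic, in 5-ring) → no; 4× c (aromatic, in 5-ring) → no; 4× C (acyclic) → no; 2× O (acyclic) → no; 1× N (acyclic) → no; 1× Cl (acyclic) → no; 6× c (aromatic, in 6-ring) → match.
That gives 6 matching atoms.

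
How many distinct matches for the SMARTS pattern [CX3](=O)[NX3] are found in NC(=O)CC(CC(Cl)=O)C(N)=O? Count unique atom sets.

2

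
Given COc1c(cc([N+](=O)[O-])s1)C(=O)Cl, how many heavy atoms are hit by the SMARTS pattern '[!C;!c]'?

7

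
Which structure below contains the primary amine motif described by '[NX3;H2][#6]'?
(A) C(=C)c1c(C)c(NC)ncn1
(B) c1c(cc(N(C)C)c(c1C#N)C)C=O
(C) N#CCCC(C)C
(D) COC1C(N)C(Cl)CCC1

[NX3;H2][#6] describes a trivalent nitrogen with two H attached to carbon (a primary amine).
(A) has an N-methylamino group (-NHCH3) but the nitrogen bears two carbons and only one H (H1), not H2.
(B) has a nitrile (-C#N) but the nitrogen is NX1 (triple-bonded), not NX3 with two H.
(C) has a nitrile (-C#N) but the nitrogen is NX1 (triple-bonded), not NX3 with two H.
(D) contains a primary amino group (-NH2), which satisfies every atom and bond constraint.
So the answer is (D).

D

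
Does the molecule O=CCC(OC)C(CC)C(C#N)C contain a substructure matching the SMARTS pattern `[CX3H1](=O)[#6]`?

The pattern [CX3H1](=O)[#6] describes an sp2 carbon with one H, double-bonded to O and single-bonded to carbon — an aldehyde.
The molecule carries an aldehyde (-CHO), whose atoms satisfy every constraint of the query, so the pattern matches.

Yes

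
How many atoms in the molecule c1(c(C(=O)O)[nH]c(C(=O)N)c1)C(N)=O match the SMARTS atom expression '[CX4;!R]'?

0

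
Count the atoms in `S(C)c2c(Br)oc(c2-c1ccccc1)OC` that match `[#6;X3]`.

10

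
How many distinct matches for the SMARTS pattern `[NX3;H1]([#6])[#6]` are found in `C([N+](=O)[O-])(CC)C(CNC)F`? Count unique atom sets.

1

[NX3;H1]([#6])[#6] is the SMARTS for a secondary amine: a trivalent nitrogen with one H, bonded to two carbons.
Exactly one fragment in the molecule meets all constraints, giving 1 match.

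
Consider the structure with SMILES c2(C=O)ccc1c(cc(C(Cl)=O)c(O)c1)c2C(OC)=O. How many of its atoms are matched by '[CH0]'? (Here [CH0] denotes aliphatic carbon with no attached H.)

The query [CH0] means: aliphatic carbon with no attached hydrogen.
Check the 20 heavy atoms by environment: 6× c (aromatic, H0) → no; 4× c (aromatic, H1) → no; 1× C (H1) → no; 4× O (H0) → no; 2× C (H0) → match; 1× C (H3) → no; 1× O (H1) → no; 1× Cl (H0) → no.
That gives 2 matching atoms.

2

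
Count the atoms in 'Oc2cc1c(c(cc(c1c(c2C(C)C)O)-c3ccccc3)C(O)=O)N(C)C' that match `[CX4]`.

The query [CX4] means: C with X4: aliphatic carbon with exactly 4 total connections (bonds + H).
Check the 27 heavy atoms by environment: 16× c (aromatic, X3) → no; 3× O (X2) → no; 1× C (X3) → no; 1× O (X1) → no; 1× N (X3) → no; 5× C (X4) → match.
That gives 5 matching atoms.

5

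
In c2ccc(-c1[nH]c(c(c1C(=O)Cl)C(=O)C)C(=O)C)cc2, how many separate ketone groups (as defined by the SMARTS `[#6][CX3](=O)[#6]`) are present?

2

[#6][CX3](=O)[#6] is the SMARTS for a ketone: a carbonyl carbon (no H) flanked by two carbons.
The molecule carries 2 separate instances of an acetyl/ketone group (-C(=O)CH3) meeting every constraint; each maps to a distinct set of atoms, giving 2 matches.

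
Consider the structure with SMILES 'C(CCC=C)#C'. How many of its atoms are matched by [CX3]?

2

Check the 6 heavy atoms by environment: 2× C (X4) → no; 2× C (X2) → no; 2× C (X3) → match.
That gives 2 matching atoms.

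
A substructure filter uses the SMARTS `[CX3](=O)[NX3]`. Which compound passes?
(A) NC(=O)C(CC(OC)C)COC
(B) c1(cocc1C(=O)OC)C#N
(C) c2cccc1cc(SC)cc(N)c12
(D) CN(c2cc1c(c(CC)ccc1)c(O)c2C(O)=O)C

[CX3](=O)[NX3] describes a carbonyl carbon bonded to a trivalent nitrogen (an amide).
(A) contains a primary amide (-C(=O)NH2), which satisfies every atom and bond constraint.
(B) has a nitrile (-C#N) but the nitrile N is NX1 (triple-bonded), not NX3.
(C) has a primary amino group (-NH2) but the -NH2 is not attached to a carbonyl carbon.
(D) has a carboxylic acid group (-C(=O)OH) but the carbonyl is bonded to O, not to an NX3 nitrogen.
So the answer is (A).

A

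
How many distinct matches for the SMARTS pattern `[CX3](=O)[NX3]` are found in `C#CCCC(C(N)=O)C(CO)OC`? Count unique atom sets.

1

[CX3](=O)[NX3] is the SMARTS for an amide: a carbonyl carbon bonded to a trivalent nitrogen.
Exactly one fragment in the molecule meets all constraints, giving 1 match.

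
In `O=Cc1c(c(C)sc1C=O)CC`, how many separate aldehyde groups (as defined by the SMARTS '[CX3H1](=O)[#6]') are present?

2

[CX3H1](=O)[#6] is the SMARTS for an aldehyde: an sp2 carbon with one H, double-bonded to O and single-bonded to carbon.
The molecule carries 2 separate instances of an aldehyde (-CHO) meeting every constraint; each maps to a distinct set of atoms, giving 2 matches.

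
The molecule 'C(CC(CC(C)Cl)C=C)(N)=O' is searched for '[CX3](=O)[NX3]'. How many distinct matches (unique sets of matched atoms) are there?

1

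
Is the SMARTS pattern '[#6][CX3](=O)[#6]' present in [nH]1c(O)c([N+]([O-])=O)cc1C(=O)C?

The pattern [#6][CX3](=O)[#6] describes a carbonyl carbon (no H) flanked by two carbons — a ketone.
The molecule carries an acetyl/ketone group (-C(=O)CH3), whose atoms satisfy every constraint of the query, so the pattern matches.

Yes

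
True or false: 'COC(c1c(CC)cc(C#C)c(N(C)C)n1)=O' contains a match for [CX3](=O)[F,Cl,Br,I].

False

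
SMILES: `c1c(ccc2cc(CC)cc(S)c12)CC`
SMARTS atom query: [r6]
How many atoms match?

10

The query [r6] means: r6 matches atoms in a six-membered ring.
Check the 15 heavy atoms by environment: 10× c (aromatic, in 6-ring) → match; 4× C (acyclic) → no; 1× S (acyclic) → no.
That gives 10 matching atoms.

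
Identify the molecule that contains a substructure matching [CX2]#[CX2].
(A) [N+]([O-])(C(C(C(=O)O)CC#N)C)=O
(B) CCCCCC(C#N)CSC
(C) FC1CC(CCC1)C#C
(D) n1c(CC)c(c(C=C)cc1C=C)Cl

C

[CX2]#[CX2] describes a carbon-carbon triple bond (an alkyne).
(A) has a nitrile (-C#N) but the triple bond is C#N, not C#C.
(B) has a nitrile (-C#N) but the triple bond is C#N, not C#C.
(C) contains an ethynyl group (-C#CH), which satisfies every atom and bond constraint.
(D) has a vinyl group (-CH=CH2) but the C=C is a double bond; both carbons are CX3, not CX2.
So the answer is (C).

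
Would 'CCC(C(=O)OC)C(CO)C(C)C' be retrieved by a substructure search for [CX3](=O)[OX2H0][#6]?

The pattern [CX3](=O)[OX2H0][#6] describes a carbonyl carbon bonded to an oxygen that is itself bonded to carbon (no H on that O) — an ester.
The molecule carries a methyl-ester group (-C(=O)OCH3), whose atoms satisfy every constraint of the query, so the pattern matches.

Yes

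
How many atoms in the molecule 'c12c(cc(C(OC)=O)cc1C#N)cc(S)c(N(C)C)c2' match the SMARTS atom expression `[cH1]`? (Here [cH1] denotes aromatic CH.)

4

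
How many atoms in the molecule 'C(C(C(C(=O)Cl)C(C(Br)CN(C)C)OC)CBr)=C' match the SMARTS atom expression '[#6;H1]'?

5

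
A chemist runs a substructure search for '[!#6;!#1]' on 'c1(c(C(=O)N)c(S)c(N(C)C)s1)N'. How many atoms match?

6

The query [!#6;!#1] means: not carbon and not hydrogen — any heteroatom.
Check the 13 heavy atoms by environment: 1× s (aromatic) → match; 4× c (aromatic) → no; 1× S → match; 3× C → no; 1× O → match; 3× N → match.
Summing the matching environments: 1 + 1 + 1 + 3 = 6 matching atoms.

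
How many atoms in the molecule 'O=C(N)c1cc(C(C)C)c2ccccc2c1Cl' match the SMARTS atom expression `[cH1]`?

5

The query [cH1] means: aromatic carbon bearing exactly one hydrogen.
Check the 17 heavy atoms by environment: 5× c (aromatic, H0) → no; 5× c (aromatic, H1) → match; 1× Cl (H0) → no; 1× C (H0) → no; 1× O (H0) → no; 1× N (H2) → no; 1× C (H1) → no; 2× C (H3) → no.
That gives 5 matching atoms.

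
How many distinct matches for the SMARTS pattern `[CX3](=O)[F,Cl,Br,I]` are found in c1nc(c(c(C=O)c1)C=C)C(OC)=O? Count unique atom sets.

[CX3](=O)[F,Cl,Br,I] is the SMARTS for an acyl halide: a carbonyl carbon bonded to a halogen.
The molecule has a methyl-ester group (-C(=O)OCH3), but the carbonyl is bonded to -O-C, not to a halogen; nothing else fits, so there are 0 matches.

0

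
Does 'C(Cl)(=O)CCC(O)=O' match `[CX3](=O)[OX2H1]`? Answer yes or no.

Yes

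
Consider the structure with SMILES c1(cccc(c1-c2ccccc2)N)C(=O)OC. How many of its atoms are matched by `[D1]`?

Check the 17 heavy atoms by environment: 8× c (aromatic, D2) → no; 4× c (aromatic, D3) → no; 1× N (D1) → match; 1× C (D3) → no; 1× O (D1) → match; 1× O (D2) → no; 1× C (D1) → match.
Summing the matching environments: 1 + 1 + 1 = 3 matching atoms.

3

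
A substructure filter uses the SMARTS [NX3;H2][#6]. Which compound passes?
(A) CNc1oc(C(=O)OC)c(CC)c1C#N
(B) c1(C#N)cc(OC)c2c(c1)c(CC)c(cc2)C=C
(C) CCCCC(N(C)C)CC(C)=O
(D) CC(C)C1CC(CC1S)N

D

[NX3;H2][#6] describes a trivalent nitrogen with two H attached to carbon (a primary amine).
(A) has a nitrile (-C#N) but the nitrogen is NX1 (triple-bonded), not NX3 with two H.
(B) has a nitrile (-C#N) but the nitrogen is NX1 (triple-bonded), not NX3 with two H.
(C) has a dimethylamino group (-N(CH3)2) but the nitrogen has H0, not H2.
(D) contains a primary amino group (-NH2), which satisfies every atom and bond constraint.
So the answer is (D).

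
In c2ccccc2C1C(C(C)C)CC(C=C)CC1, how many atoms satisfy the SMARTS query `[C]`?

11

The query [C] means: uppercase C matches aliphatic (non-aromatic) carbon only.
Check the 17 heavy atoms by environment: 11× C → match; 6× c (aromatic) → no.
That gives 11 matching atoms.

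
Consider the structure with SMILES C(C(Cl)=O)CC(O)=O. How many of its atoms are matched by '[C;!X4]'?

2

Check the 8 heavy atoms by environment: 2× C (X4) → no; 2× C (X3) → match; 2× O (X1) → no; 1× Cl (X1) → no; 1× O (X2) → no.
That gives 2 matching atoms.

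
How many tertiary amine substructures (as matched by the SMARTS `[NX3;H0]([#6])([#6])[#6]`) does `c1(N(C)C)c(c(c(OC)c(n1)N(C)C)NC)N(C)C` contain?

3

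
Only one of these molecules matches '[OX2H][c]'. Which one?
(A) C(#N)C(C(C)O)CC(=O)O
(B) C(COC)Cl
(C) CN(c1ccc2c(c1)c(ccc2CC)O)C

C

[OX2H][c] describes a hydroxyl oxygen attached to an aromatic carbon (a phenol).
(A) has a hydroxyl group (-OH) but the -OH is on an aliphatic carbon, not an aromatic c.
(B) has a methoxy ether (-OCH3) but the oxygen has H0, not H1.
(C) contains a hydroxyl group (-OH), which satisfies every atom and bond constraint.
So the answer is (C).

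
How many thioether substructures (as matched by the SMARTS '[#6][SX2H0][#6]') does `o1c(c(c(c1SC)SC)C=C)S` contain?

[#6][SX2H0][#6] is the SMARTS for a thioether: an aliphatic sulfur bridging two carbons with no H on the sulfur.
The molecule carries 2 separate instances of a methylthio ether (-SCH3) meeting every constraint; each maps to a distinct set of atoms, giving 2 matches.

2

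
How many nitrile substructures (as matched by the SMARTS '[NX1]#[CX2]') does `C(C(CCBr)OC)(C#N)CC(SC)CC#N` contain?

2

[NX1]#[CX2] is the SMARTS for a nitrile: a nitrogen triple-bonded to a two-connected carbon.
The molecule carries 2 separate instances of a nitrile (-C#N) meeting every constraint; each maps to a distinct set of atoms, giving 2 matches.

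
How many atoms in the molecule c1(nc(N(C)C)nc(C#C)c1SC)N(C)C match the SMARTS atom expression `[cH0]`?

4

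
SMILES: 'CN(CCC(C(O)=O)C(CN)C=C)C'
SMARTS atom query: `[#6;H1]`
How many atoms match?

3

The query [#6;H1] means: any carbon bearing exactly one hydrogen.
Check the 14 heavy atoms by environment: 4× C (H2) → no; 3× C (H1) → match; 1× C (H0) → no; 1× O (H0) → no; 1× O (H1) → no; 1× N (H2) → no; 1× N (H0) → no; 2× C (H3) → no.
That gives 3 matching atoms.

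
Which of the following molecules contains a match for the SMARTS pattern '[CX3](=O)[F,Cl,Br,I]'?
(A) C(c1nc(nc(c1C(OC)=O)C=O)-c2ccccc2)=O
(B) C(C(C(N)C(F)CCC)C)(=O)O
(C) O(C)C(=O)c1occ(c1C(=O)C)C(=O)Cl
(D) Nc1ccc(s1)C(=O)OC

[CX3](=O)[F,Cl,Br,I] describes a carbonyl carbon bonded to a halogen (an acyl halide).
(A) has a methyl-ester group (-C(=O)OCH3) but the carbonyl is bonded to -O-C, not to a halogen.
(B) has a carboxylic acid group (-C(=O)OH) but the carbonyl is bonded to -OH, not to a halogen.
(C) contains an acyl chloride (-C(=O)Cl), which satisfies every atom and bond constraint.
(D) has a methyl-ester group (-C(=O)OCH3) but the carbonyl is bonded to -O-C, not to a halogen.
So the answer is (C).

C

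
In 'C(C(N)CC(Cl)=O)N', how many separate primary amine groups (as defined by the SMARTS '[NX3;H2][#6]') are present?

2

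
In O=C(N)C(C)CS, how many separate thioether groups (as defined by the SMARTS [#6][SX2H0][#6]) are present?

0

[#6][SX2H0][#6] is the SMARTS for a thioether: an aliphatic sulfur bridging two carbons with no H on the sulfur.
The molecule has a thiol (-SH), but the sulfur has H1, not H0 bridging two carbons; nothing else fits, so there are 0 matches.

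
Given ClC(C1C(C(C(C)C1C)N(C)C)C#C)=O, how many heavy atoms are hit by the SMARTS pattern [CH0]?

The query [CH0] means: aliphatic carbon with no attached hydrogen.
Check the 15 heavy atoms by environment: 6× C (H1) → no; 2× C (H0) → match; 1× O (H0) → no; 1× Cl (H0) → no; 1× N (H0) → no; 4× C (H3) → no.
That gives 2 matching atoms.

2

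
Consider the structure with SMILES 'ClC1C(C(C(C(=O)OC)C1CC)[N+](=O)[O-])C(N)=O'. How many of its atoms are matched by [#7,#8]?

The query [#7,#8] means: nitrogen or oxygen (comma = OR).
Check the 18 heavy atoms by environment: 10× C → no; 4× O → match; 1× N → match; 1× N (charge +1) → match; 1× O (charge -1) → match; 1× Cl → no.
Summing the matching environments: 4 + 1 + 1 + 1 = 7 matching atoms.

7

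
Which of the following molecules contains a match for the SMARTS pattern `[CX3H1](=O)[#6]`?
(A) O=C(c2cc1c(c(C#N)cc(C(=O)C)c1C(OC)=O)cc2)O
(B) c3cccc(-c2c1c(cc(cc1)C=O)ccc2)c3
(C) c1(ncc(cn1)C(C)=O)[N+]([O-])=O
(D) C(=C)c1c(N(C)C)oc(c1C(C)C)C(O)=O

B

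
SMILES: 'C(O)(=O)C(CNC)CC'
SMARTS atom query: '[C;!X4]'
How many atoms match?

1

Check the 9 heavy atoms by environment: 5× C (X4) → no; 1× N (X3) → no; 1× C (X3) → match; 1× O (X1) → no; 1× O (X2) → no.
That gives 1 matching atom.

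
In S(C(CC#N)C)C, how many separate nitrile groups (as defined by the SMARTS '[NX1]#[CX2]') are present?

[NX1]#[CX2] is the SMARTS for a nitrile: a nitrogen triple-bonded to a two-connected carbon.
Exactly one fragment in the molecule meets all constraints, giving 1 match.

1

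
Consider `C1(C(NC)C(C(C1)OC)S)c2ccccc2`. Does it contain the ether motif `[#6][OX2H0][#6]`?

Yes

The pattern [#6][OX2H0][#6] describes an aliphatic oxygen bridging two carbons with no H on the oxygen — an ether.
The molecule carries a methoxy ether (-OCH3), whose atoms satisfy every constraint of the query, so the pattern matches.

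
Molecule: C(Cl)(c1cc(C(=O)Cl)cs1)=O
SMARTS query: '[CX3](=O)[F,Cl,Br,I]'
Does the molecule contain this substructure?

The pattern [CX3](=O)[F,Cl,Br,I] describes a carbonyl carbon bonded to a halogen — an acyl halide.
The molecule carries an acyl chloride (-C(=O)Cl), whose atoms satisfy every constraint of the query, so the pattern matches.

Yes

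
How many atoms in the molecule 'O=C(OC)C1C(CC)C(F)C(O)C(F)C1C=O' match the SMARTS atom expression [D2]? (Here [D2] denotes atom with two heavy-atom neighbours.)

3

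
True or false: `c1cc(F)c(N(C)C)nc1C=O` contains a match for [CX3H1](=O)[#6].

True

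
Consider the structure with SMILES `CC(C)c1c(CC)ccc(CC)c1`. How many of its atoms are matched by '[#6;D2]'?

Check the 13 heavy atoms by environment: 3× c (aromatic, D2) → match; 3× c (aromatic, D3) → no; 1× C (D3) → no; 4× C (D1) → no; 2× C (D2) → match.
Summing the matching environments: 3 + 2 = 5 matching atoms.

5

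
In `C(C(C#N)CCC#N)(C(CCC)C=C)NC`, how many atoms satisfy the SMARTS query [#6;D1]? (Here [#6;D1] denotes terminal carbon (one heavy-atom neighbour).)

3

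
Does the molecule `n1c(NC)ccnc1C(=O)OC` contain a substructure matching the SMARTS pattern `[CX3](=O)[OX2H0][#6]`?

Yes

The pattern [CX3](=O)[OX2H0][#6] describes a carbonyl carbon bonded to an oxygen that is itself bonded to carbon (no H on that O) — an ester.
The molecule carries a methyl-ester group (-C(=O)OCH3), whose atoms satisfy every constraint of the query, so the pattern matches.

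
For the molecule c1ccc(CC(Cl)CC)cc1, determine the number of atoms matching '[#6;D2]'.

7

Check the 11 heavy atoms by environment: 2× C (D2) → match; 1× C (D3) → no; 1× c (aromatic, D3) → no; 5× c (aromatic, D2) → match; 1× C (D1) → no; 1× Cl (D1) → no.
Summing the matching environments: 2 + 5 = 7 matching atoms.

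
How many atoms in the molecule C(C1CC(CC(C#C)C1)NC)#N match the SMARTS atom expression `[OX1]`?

0

The query [OX1] means: aliphatic oxygen with one total connection — typically a carbonyl =O or an oxide.
Check the 12 heavy atoms by environment: 7× C (X4) → no; 3× C (X2) → no; 1× N (X3) → no; 1× N (X1) → no.
No environment satisfies the query, so 0 matching atoms.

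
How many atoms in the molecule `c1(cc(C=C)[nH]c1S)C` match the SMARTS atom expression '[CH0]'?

The query [CH0] means: aliphatic carbon with no attached hydrogen.
Check the 9 heavy atoms by environment: 1× n (aromatic, H1) → no; 3× c (aromatic, H0) → no; 1× c (aromatic, H1) → no; 1× C (H3) → no; 1× C (H1) → no; 1× C (H2) → no; 1× S (H1) → no.
No environment satisfies the query, so 0 matching atoms.

0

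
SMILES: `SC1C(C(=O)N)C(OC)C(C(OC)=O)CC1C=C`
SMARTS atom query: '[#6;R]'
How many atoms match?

Check the 18 heavy atoms by environment: 6× C (in 6-ring) → match; 1× S (acyclic) → no; 6× C (acyclic) → no; 4× O (acyclic) → no; 1× N (acyclic) → no.
That gives 6 matching atoms.

6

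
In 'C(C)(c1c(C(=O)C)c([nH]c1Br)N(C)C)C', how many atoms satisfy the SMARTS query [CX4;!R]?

6

The query [CX4;!R] means: aliphatic carbon with four total connections, not in a ring.
Check the 15 heavy atoms by environment: 1× n (aromatic, X3, in 5-ring) → no; 4× c (aromatic, X3, in 5-ring) → no; 1× C (X3, acyclic) → no; 1× O (X1, acyclic) → no; 6× C (X4, acyclic) → match; 1× Br (X1, acyclic) → no; 1× N (X3, acyclic) → no.
That gives 6 matching atoms.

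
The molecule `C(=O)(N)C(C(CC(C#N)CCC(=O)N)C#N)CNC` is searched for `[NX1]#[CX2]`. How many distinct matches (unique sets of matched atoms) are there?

[NX1]#[CX2] is the SMARTS for a nitrile: a nitrogen triple-bonded to a two-connected carbon.
The molecule carries 2 separate instances of a nitrile (-C#N) meeting every constraint; each maps to a distinct set of atoms, giving 2 matches.

2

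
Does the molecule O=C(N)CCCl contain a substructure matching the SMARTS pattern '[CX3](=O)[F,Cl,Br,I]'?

No

The pattern [CX3](=O)[F,Cl,Br,I] describes a carbonyl carbon bonded to a halogen — an acyl halide.
The closest candidate here is a chloro substituent, but the Cl is not on a carbonyl carbon. No other fragment satisfies the full query, so there is no match.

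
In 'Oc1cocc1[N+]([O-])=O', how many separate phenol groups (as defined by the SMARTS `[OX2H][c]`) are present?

1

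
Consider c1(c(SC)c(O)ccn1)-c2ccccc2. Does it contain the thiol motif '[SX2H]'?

The pattern [SX2H] describes an aliphatic sulfur with two connections, one being H — a thiol.
The closest candidate here is a methylthio ether (-SCH3), but the sulfur has H0 (bonded to two carbons), not H1. No other fragment satisfies the full query, so there is no match.

No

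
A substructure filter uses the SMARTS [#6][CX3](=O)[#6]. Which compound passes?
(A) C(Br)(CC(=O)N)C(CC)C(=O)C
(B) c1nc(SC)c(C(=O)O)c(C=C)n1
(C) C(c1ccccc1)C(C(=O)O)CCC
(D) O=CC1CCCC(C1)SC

A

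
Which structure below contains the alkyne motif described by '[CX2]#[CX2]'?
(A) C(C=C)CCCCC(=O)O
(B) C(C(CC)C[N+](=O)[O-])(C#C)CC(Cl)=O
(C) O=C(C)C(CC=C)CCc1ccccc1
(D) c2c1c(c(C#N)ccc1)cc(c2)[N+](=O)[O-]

B

[CX2]#[CX2] describes a carbon-carbon triple bond (an alkyne).
(A) has a vinyl group (-CH=CH2) but the C=C is a double bond; both carbons are CX3, not CX2.
(B) contains an ethynyl group (-C#CH), which satisfies every atom and bond constraint.
(C) has a vinyl group (-CH=CH2) but the C=C is a double bond; both carbons are CX3, not CX2.
(D) has a nitrile (-C#N) but the triple bond is C#N, not C#C.
So the answer is (B).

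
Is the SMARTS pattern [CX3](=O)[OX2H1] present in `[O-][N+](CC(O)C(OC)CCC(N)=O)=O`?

No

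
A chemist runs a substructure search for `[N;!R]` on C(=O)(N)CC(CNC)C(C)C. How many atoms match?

2

The query [N;!R] means: aliphatic nitrogen not in a ring.
Check the 11 heavy atoms by environment: 8× C (acyclic) → no; 2× N (acyclic) → match; 1× O (acyclic) → no.
That gives 2 matching atoms.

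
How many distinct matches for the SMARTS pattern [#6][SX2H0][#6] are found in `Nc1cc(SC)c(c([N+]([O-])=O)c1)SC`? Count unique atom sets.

[#6][SX2H0][#6] is the SMARTS for a thioether: an aliphatic sulfur bridging two carbons with no H on the sulfur.
The molecule carries 2 separate instances of a methylthio ether (-SCH3) meeting every constraint; each maps to a distinct set of atoms, giving 2 matches.

2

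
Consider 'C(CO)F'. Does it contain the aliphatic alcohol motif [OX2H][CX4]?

Yes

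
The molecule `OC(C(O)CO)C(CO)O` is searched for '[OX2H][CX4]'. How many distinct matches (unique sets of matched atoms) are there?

5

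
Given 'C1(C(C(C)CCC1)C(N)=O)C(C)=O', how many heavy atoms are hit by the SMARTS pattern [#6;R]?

6

The query [#6;R] means: carbon that is part of a ring.
Check the 13 heavy atoms by environment: 6× C (in 6-ring) → match; 4× C (acyclic) → no; 2× O (acyclic) → no; 1× N (acyclic) → no.
That gives 6 matching atoms.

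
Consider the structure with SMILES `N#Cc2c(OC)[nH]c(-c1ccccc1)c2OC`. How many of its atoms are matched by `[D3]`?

5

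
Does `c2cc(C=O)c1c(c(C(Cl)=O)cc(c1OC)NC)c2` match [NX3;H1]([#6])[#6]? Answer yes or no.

Yes

The pattern [NX3;H1]([#6])[#6] describes a trivalent nitrogen with one H, bonded to two carbons — a secondary amine.
The molecule carries an N-methylamino group (-NHCH3), whose atoms satisfy every constraint of the query, so the pattern matches.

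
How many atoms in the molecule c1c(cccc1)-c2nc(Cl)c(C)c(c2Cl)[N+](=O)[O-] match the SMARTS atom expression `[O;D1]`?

The query [O;D1] means: aliphatic oxygen bonded to exactly one heavy atom.
Check the 18 heavy atoms by environment: 1× n (aromatic, D2) → no; 6× c (aromatic, D3) → no; 5× c (aromatic, D2) → no; 1× C (D1) → no; 1× N (charge +1, D3) → no; 1× O (charge -1, D1) → match; 1× O (D1) → match; 2× Cl (D1) → no.
Summing the matching environments: 1 + 1 = 2 matching atoms.

2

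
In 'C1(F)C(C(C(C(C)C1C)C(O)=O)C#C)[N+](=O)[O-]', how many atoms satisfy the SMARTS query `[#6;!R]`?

5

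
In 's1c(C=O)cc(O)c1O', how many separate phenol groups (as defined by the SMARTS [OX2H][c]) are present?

2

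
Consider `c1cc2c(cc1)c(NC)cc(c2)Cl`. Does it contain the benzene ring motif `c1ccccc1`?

Yes

The pattern c1ccccc1 describes six aromatic carbons in a ring — a benzene ring.
The required atom environment is present in the molecule, so the pattern matches.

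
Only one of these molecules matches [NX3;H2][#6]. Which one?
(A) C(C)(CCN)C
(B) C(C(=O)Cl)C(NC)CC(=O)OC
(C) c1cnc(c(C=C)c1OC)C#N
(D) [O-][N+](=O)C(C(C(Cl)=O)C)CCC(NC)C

A

[NX3;H2][#6] describes a trivalent nitrogen with two H attached to carbon (a primary amine).
(A) contains a primary amino group (-NH2), which satisfies every atom and bond constraint.
(B) has an N-methylamino group (-NHCH3) but the nitrogen bears two carbons and only one H (H1), not H2.
(C) has a nitrile (-C#N) but the nitrogen is NX1 (triple-bonded), not NX3 with two H.
(D) has a nitro group (-[N+](=O)[O-]) but the nitrogen is [N+] with no H, not NX3H2.
So the answer is (A).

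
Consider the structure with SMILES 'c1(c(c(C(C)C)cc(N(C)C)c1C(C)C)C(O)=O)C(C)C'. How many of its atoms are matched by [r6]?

The query [r6] means: r6 matches atoms in a six-membered ring.
Check the 21 heavy atoms by environment: 6× c (aromatic, in 6-ring) → match; 12× C (acyclic) → no; 1× N (acyclic) → no; 2× O (acyclic) → no.
That gives 6 matching atoms.

6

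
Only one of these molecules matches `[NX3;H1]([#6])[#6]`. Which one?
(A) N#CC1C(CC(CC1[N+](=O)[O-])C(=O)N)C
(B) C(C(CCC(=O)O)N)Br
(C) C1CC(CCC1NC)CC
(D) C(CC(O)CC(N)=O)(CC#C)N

C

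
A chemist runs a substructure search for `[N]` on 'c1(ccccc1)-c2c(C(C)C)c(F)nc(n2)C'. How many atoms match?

0

The query [N] means: uppercase N matches aliphatic (non-aromatic) nitrogen only.
Check the 17 heavy atoms by environment: 2× n (aromatic) → no; 10× c (aromatic) → no; 4× C → no; 1× F → no.
No environment satisfies the query, so 0 matching atoms.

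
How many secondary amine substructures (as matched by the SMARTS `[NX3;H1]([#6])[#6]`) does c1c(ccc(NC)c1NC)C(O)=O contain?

[NX3;H1]([#6])[#6] is the SMARTS for a secondary amine: a trivalent nitrogen with one H, bonded to two carbons.
The molecule carries 2 separate instances of an N-methylamino group (-NHCH3) meeting every constraint; each maps to a distinct set of atoms, giving 2 matches.

2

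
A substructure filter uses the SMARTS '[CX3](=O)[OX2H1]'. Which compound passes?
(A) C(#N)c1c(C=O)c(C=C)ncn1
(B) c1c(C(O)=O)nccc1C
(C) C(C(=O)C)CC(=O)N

B

[CX3](=O)[OX2H1] describes an sp2 carbon double-bonded to O and single-bonded to an -OH oxygen (a carboxylic acid).
(A) has an aldehyde (-CHO) but there is no singly-bonded oxygen on the carbonyl carbon.
(B) contains a carboxylic acid group (-C(=O)OH), which satisfies every atom and bond constraint.
(C) has a primary amide (-C(=O)NH2) but the carbonyl is bonded to N, not to an -OH oxygen.
So the answer is (B).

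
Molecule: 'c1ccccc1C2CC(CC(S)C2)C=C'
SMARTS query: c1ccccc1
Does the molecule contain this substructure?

Yes

The pattern c1ccccc1 describes six aromatic carbons in a ring — a benzene ring.
The molecule carries a phenyl ring, whose atoms satisfy every constraint of the query, so the pattern matches.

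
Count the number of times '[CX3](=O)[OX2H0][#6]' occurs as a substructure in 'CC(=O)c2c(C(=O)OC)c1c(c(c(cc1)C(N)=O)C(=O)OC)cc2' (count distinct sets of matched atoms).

[CX3](=O)[OX2H0][#6] is the SMARTS for an ester: a carbonyl carbon bonded to an oxygen that is itself bonded to carbon (no H on that O).
The molecule carries 2 separate instances of a methyl-ester group (-C(=O)OCH3) meeting every constraint; each maps to a distinct set of atoms, giving 2 matches.

2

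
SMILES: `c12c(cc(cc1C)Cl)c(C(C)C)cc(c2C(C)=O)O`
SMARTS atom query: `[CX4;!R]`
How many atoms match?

5

Check the 19 heavy atoms by environment: 10× c (aromatic, X3, in 6-ring) → no; 1× O (X2, acyclic) → no; 1× Cl (X1, acyclic) → no; 1× C (X3, acyclic) → no; 1× O (X1, acyclic) → no; 5× C (X4, acyclic) → match.
That gives 5 matching atoms.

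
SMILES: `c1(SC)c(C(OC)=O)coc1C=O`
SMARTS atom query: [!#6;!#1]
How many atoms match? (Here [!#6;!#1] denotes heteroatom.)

5

The query [!#6;!#1] means: not carbon and not hydrogen — any heteroatom.
Check the 13 heavy atoms by environment: 1× o (aromatic) → match; 4× c (aromatic) → no; 4× C → no; 3× O → match; 1× S → match.
Summing the matching environments: 1 + 3 + 1 = 5 matching atoms.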